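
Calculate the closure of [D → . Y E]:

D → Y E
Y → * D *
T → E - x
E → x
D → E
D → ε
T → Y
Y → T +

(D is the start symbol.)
{ [D → . Y E], [E → . x], [T → . E - x], [T → . Y], [Y → . * D *], [Y → . T +] }

To compute CLOSURE, for each item [A → α.Bβ] where B is a non-terminal, add [B → .γ] for all productions B → γ; repeat for the newly added items until nothing changes.

Start with: [D → . Y E]
  [D → . Y E] has the dot before Y: add [Y → . * D *], [Y → . T +]
  [Y → . T +] has the dot before T: add [T → . E - x], [T → . Y]
  [T → . E - x] has the dot before E: add [E → . x]
No further items can be added.

CLOSURE = { [D → . Y E], [E → . x], [T → . E - x], [T → . Y], [Y → . * D *], [Y → . T +] }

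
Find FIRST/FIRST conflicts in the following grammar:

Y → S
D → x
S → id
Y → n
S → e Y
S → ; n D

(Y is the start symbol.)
A FIRST/FIRST conflict occurs when two productions N → α and N → β for the same non-terminal have FIRST(α) ∩ FIRST(β) ≠ ∅ (with ε ∈ FIRST of a nullable right-hand side, so two nullable alternatives also conflict).

FIRST sets of the non-terminals at (or reachable through a nullable prefix from) the front of some alternative:
  FIRST(S) = { ';', 'e', 'id' }

Productions for Y:
  Y → S: FIRST = { ';', 'e', 'id' }
  Y → n: FIRST = { 'n' }
Productions for S:
  S → id: FIRST = { 'id' }
  S → e Y: FIRST = { 'e' }
  S → ; n D: FIRST = { ';' }
D has only one production, so no FIRST/FIRST conflict is possible there.

All alternatives of each non-terminal have pairwise disjoint FIRST sets.

Answer: No FIRST/FIRST conflicts.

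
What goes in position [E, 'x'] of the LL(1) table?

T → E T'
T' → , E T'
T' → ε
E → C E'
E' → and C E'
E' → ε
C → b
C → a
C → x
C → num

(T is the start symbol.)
To find M[E, 'x'], we find productions for E where 'x' is in the predict set (PREDICT(N → α) = (FIRST(α) \ {ε}) ∪ (FOLLOW(N) if α ⇒* ε)).

Relevant sets:
  FIRST(C) = { 'a', 'b', 'num', 'x' }

E → C E': PREDICT = { 'a', 'b', 'num', 'x' }
  'x' is in predict set, so this production goes in M[E, 'x']

M[E, 'x'] = E → C E'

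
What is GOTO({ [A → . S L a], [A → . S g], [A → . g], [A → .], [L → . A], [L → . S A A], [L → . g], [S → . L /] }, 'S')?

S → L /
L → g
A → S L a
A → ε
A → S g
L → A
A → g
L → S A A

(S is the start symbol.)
GOTO(I, 'S') = CLOSURE({ [A → αX.β] : [A → α.Xβ] ∈ I, X = 'S' })

Items with dot before 'S', with the dot advanced:
  [A → . S L a] → [A → S . L a]
  [A → . S g] → [A → S . g]
  [L → . S A A] → [L → S . A A]
Closure of the advanced items:
  [A → S . L a] has the dot before L: add [L → . g], [L → . A], [L → . S A A]
  [L → S . A A] has the dot before A: add [A → . S L a], [A → .], [A → . S g], [A → . g]
  [L → . S A A] has the dot before S: add [S → . L /]

GOTO = { [A → . S L a], [A → . S g], [A → . g], [A → .], [A → S . L a], [A → S . g], [L → . A], [L → . S A A], [L → . g], [L → S . A A], [S → . L /] }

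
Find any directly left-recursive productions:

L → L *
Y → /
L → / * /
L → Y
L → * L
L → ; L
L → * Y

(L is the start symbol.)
Yes, L is left-recursive

L → L *: LEFT RECURSIVE (starts with L)
Y → /: starts with '/'
L → / * /: starts with '/'
L → Y: starts with Y
L → * L: starts with '*'
L → ; L: starts with ';'
L → * Y: starts with '*'

The grammar has direct left recursion on: L.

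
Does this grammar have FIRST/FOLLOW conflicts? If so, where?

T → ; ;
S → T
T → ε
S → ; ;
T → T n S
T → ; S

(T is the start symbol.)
A FIRST/FOLLOW conflict occurs when a non-terminal N has a nullable alternative N → β (β ⇒* ε) and another alternative N → α with FIRST(α) ∩ FOLLOW(N) ≠ ∅: on such a lookahead the parser cannot decide between expanding α and letting N vanish via β.

Nullable non-terminals: S, T.
FIRST sets used below: FIRST(T) = { ';', 'n', ε }

S: nullable alternative(s) S → T; FOLLOW(S) = { $, 'n' }
  S → T: FIRST \ {ε} = { ';', 'n' } — this is the only nullable alternative, skip
  S → ; ;: FIRST \ {ε} = { ';' } — disjoint from FOLLOW(S)

T: nullable alternative(s) T → ε; FOLLOW(T) = { $, 'n' }
  T → ; ;: FIRST \ {ε} = { ';' } — disjoint from FOLLOW(T)
  T → ε: FIRST \ {ε} = { } — this is the only nullable alternative, skip
  T → T n S: FIRST \ {ε} = { ';', 'n' } — overlaps FOLLOW(T) on { 'n' }: CONFLICT
  T → ; S: FIRST \ {ε} = { ';' } — disjoint from FOLLOW(T)

So the grammar has 1 FIRST/FOLLOW conflict (marked CONFLICT above).

Answer: Yes. T → T n S with FOLLOW(T) on { 'n' }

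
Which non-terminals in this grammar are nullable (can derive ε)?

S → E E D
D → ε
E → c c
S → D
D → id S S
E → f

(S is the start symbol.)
{ 'D', 'S' }

A non-terminal is nullable if it can derive ε (the empty string): either it has an ε-production, or it has a production whose right-hand side consists entirely of nullable non-terminals.

ε-productions: D → ε
So D is immediately nullable.
S → D: every symbol on the right is nullable, so S is nullable too.
No further non-terminal can be added: every production for the remaining non-terminals contains a terminal or a non-nullable non-terminal.
Nullable = { 'D', 'S' }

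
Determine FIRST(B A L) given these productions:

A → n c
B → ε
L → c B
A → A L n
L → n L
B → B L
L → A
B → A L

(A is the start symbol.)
{ 'c', 'n' }

FIRST sets of the non-terminals involved (from the grammar, by fixed-point iteration):
  FIRST(B) = { 'c', 'n', ε }
  FIRST(A) = { 'n' }

To compute FIRST(B A L), process the symbols left to right:
Symbol B is a non-terminal. Add FIRST(B) \ {ε} = { 'c', 'n' }
B is nullable (ε ∈ FIRST(B)), continue to the next symbol.
Symbol A is a non-terminal. Add FIRST(A) \ {ε} = { 'n' }
A is not nullable (ε ∉ FIRST(A)), so stop here.
FIRST(B A L) = { 'c', 'n' }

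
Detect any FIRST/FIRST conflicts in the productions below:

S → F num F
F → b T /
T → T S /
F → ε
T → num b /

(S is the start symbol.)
FIRST sets of the non-terminals at (or reachable through a nullable prefix from) the front of some alternative:
  FIRST(T) = { 'num' }

Productions for F:
  F → b T /: FIRST = { 'b' }
  F → ε: FIRST = { ε }
Productions for T:
  T → T S /: FIRST = { 'num' }
  T → num b /: FIRST = { 'num' }
S has only one production, so no FIRST/FIRST conflict is possible there.

Conflict for T: T → T S / and T → num b /
  Overlap: { 'num' }

Answer: Yes. T → T S '/' / T → num b '/' on { 'num' }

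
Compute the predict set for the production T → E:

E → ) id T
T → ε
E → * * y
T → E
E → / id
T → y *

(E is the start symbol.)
{ ')', '*', '/' }

PREDICT(T → E) = (FIRST(RHS) \ {ε}) ∪ (FOLLOW(T) if ε ∈ FIRST(RHS), i.e. RHS ⇒* ε)
FIRST(E) = { ')', '*', '/' }
FIRST(E) = { ')', '*', '/' }
ε ∉ FIRST(E), so FOLLOW(T) is not added.
PREDICT(T → E) = { ')', '*', '/' }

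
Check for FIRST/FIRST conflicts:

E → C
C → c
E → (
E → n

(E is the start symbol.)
A FIRST/FIRST conflict occurs when two productions N → α and N → β for the same non-terminal have FIRST(α) ∩ FIRST(β) ≠ ∅ (with ε ∈ FIRST of a nullable right-hand side, so two nullable alternatives also conflict).

FIRST sets of the non-terminals at (or reachable through a nullable prefix from) the front of some alternative:
  FIRST(C) = { 'c' }

Productions for E:
  E → C: FIRST = { 'c' }
  E → (: FIRST = { '(' }
  E → n: FIRST = { 'n' }
C has only one production, so no FIRST/FIRST conflict is possible there.

All alternatives of each non-terminal have pairwise disjoint FIRST sets.

Answer: No FIRST/FIRST conflicts.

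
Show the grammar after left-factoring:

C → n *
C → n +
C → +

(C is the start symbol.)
Left-factoring transforms A → αβ₁ | αβ₂ into A → αA' and A' → β₁ | β₂
(α is the longest common prefix among the alternatives). Repeat until
no nonterminal has two alternatives with a common prefix.

Round 1: C has alternatives sharing prefix 'n'. Introduce C': C → n C'
  Add: C' → *
  Add: C' → +

No remaining common prefixes — done.

Resulting grammar:
C → n C'
C' → *
C' → +
C → +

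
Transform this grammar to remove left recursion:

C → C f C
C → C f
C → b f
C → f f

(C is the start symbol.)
C is directly left-recursive. The standard transformation for
  A → A α₁ | ... | A α_m | β₁ | ... | β_n
is
  A  → β₁ A' | ... | β_n A'
  A' → α₁ A' | ... | α_m A' | ε

C → b f becomes C → b f C'
C → f f becomes C → f f C'
C → C f C becomes C' → f C C'
C → C f becomes C' → f C'
Add C' → ε

Resulting grammar:
C → b f C'
C → f f C'
C' → f C C'
C' → f C'
C' → ε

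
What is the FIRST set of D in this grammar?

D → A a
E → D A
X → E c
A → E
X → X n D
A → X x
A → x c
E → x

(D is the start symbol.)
FIRST sets of the other non-terminals involved (by the same procedure, iterated to a fixed point):
  FIRST(A) = { 'x' }

From D → A a:
  - A is a non-terminal: add FIRST(A) \ {ε} = { 'x' }
    A is not nullable, so stop

Collecting: FIRST(D) = { 'x' }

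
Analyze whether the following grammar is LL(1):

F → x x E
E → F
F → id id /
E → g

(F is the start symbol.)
A grammar is LL(1) if for each non-terminal N with multiple productions, the predict sets of those productions are pairwise disjoint, where PREDICT(N → α) = (FIRST(α) \ {ε}) ∪ (FOLLOW(N) if α ⇒* ε).

Relevant sets:
  FIRST(F) = { 'id', 'x' }

For F:
  PREDICT(F → x x E) = { 'x' }
  PREDICT(F → id id '/') = { 'id' }
For E:
  PREDICT(E → F) = { 'id', 'x' }
  PREDICT(E → g) = { 'g' }

All predict sets are disjoint. The grammar IS LL(1).

Answer: Yes, the grammar is LL(1).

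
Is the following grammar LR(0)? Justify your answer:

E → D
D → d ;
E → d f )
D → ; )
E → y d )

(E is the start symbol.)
A grammar is LR(0) if no state in the canonical LR(0) collection has:
  - both a shift item (dot before a terminal) and a complete item (shift-reduce conflict), or
  - two or more complete items (reduce-reduce conflict; the accept item [E' → E .] counts as a complete item here).

Augment with E' → E and build the canonical LR(0) collection (I0 = CLOSURE({[E' → . E]}), then GOTO on every symbol after a dot until no new states appear). It has 12 states:
  I0: { [D → . ; )], [D → . d ;], [E → . D], [E → . d f )], [E → . y d )], [E' → . E] }  — shift
  I1: { [D → ; . )] }  — shift
  I2: { [E → D .] }  — reduce
  I3: { [E' → E .] }  — accept
  I4: { [D → d . ;], [E → d . f )] }  — shift
  I5: { [E → y . d )] }  — shift
  I6: { [E → y d . )] }  — shift
  I7: { [E → y d ) .] }  — reduce
  I8: { [D → d ; .] }  — reduce
  I9: { [E → d f . )] }  — shift
  I10: { [E → d f ) .] }  — reduce
  I11: { [D → ; ) .] }  — reduce

Every state is either a pure shift/goto state or contains exactly one complete item and nothing to shift — no conflicts. The grammar is LR(0).

Answer: Yes, the grammar is LR(0)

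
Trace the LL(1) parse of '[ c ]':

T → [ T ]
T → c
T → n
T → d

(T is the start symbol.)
Stack is shown with the top on the left.

Stack    Input    Action
------------------------
T $      [ c ] $  output T → [ T ]
[ T ] $  [ c ] $  match '['
T ] $    c ] $    output T → c
c ] $    c ] $    match 'c'
] $      ] $      match ']'
$        $        accept

The string is accepted.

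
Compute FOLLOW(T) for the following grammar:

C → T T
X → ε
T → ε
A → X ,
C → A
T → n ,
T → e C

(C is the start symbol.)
To compute FOLLOW(T), find every occurrence of T on a right-hand side N → α T β: add FIRST(β) \ {ε}, and if β is empty or nullable also add FOLLOW(N). Iterate to a fixed point.

In C → T T: T is followed by T, add FIRST(T) \ {ε} = { 'e', 'n' }
  T is nullable, so also add FOLLOW(C)
In C → T T: T is at the end, add FOLLOW(C)

The FOLLOW sets referred to above (computed the same way, to a fixed point):
  FOLLOW(C) = { $, 'e', 'n' }

Taking the union: FOLLOW(T) = { $, 'e', 'n' }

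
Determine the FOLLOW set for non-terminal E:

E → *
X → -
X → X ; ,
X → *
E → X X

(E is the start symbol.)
E is the start symbol, so $ ∈ FOLLOW(E).
E does not occur on any right-hand side.

Taking the union: FOLLOW(E) = { $ }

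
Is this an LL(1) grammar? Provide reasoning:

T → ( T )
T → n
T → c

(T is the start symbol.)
A grammar is LL(1) if for each non-terminal N with multiple productions, the predict sets of those productions are pairwise disjoint, where PREDICT(N → α) = (FIRST(α) \ {ε}) ∪ (FOLLOW(N) if α ⇒* ε).

For T:
  PREDICT(T → '(' T ')') = { '(' }
  PREDICT(T → n) = { 'n' }
  PREDICT(T → c) = { 'c' }

All predict sets are disjoint. The grammar IS LL(1).

Answer: Yes, the grammar is LL(1).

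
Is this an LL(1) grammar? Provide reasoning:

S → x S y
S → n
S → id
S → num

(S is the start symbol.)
Yes, the grammar is LL(1).

A grammar is LL(1) if for each non-terminal N with multiple productions, the predict sets of those productions are pairwise disjoint, where PREDICT(N → α) = (FIRST(α) \ {ε}) ∪ (FOLLOW(N) if α ⇒* ε).

For S:
  PREDICT(S → x S y) = { 'x' }
  PREDICT(S → n) = { 'n' }
  PREDICT(S → id) = { 'id' }
  PREDICT(S → num) = { 'num' }

All predict sets are disjoint. The grammar IS LL(1).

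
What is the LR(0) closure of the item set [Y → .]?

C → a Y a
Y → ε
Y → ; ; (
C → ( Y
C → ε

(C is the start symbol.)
To compute CLOSURE, for each item [A → α.Bβ] where B is a non-terminal, add [B → .γ] for all productions B → γ; repeat for the newly added items until nothing changes.

Start with: [Y → .]
The dot is at the end, so nothing is added.

CLOSURE = { [Y → .] }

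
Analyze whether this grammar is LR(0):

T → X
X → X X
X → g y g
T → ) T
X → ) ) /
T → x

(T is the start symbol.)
A grammar is LR(0) if no state in the canonical LR(0) collection has:
  - both a shift item (dot before a terminal) and a complete item (shift-reduce conflict), or
  - two or more complete items (reduce-reduce conflict; the accept item [T' → T .] counts as a complete item here).

Augment with T' → T and build the canonical LR(0) collection (I0 = CLOSURE({[T' → . T]}), then GOTO on every symbol after a dot until no new states appear). It has 14 states:
  I0: { [T → . ) T], [T → . X], [T → . x], [T' → . T], [X → . ) ) /], [X → . X X], [X → . g y g] }  — shift
  I1: { [T → ) . T], [T → . ) T], [T → . X], [T → . x], [X → ) . ) /], [X → . ) ) /], [X → . X X], [X → . g y g] }  — shift
  I2: { [T' → T .] }  — accept
  I3: { [T → X .], [X → . ) ) /], [X → . X X], [X → . g y g], [X → X . X] }  — shift, reduce
  I4: { [X → g . y g] }  — shift
  I5: { [T → x .] }  — reduce
  I6: { [X → g y . g] }  — shift
  I7: { [X → g y g .] }  — reduce
  I8: { [X → ) . ) /] }  — shift
  I9: { [X → . ) ) /], [X → . X X], [X → . g y g], [X → X . X], [X → X X .] }  — shift, reduce
  I10: { [X → ) ) . /] }  — shift
  I11: { [X → ) ) / .] }  — reduce
  I12: { [T → ) . T], [T → . ) T], [T → . X], [T → . x], [X → ) ) . /], [X → ) . ) /], [X → . ) ) /], [X → . X X], [X → . g y g] }  — shift
  I13: { [T → ) T .] }  — reduce

Conflict in state I3:
  Shift-reduce conflict between [T → X .] and [X → . ) ) /]
So the grammar is NOT LR(0).

Answer: No. Shift-reduce conflict between [T → X .] and [X → . ) ) /]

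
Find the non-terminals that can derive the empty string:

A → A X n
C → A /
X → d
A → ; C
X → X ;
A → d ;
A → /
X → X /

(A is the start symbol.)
None

There are no ε-productions, so no non-terminal can derive ε.
No non-terminals are nullable.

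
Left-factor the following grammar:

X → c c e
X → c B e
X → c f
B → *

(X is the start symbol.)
Left-factoring transforms A → αβ₁ | αβ₂ into A → αA' and A' → β₁ | β₂
(α is the longest common prefix among the alternatives). Repeat until
no nonterminal has two alternatives with a common prefix.

Round 1: X has alternatives sharing prefix 'c'. Introduce X': X → c X'
  Add: X' → c e
  Add: X' → B e
  Add: X' → f

No remaining common prefixes — done.

Resulting grammar:
X → c X'
X' → c e
X' → B e
X' → f
B → *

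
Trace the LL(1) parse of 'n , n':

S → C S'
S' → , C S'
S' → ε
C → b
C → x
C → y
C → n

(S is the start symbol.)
LL(1) parsing maintains a stack (initially the start symbol over $) and the input. At each step: if the stack top is a terminal, match it against the current input token; if it is a non-terminal N, replace it with the RHS of M[N, lookahead] (the unique production whose predict set contains the lookahead).

Stack is shown with the top on the left.

Stack     Input    Action
-------------------------
S $       n , n $  output S → C S'
C S' $    n , n $  output C → n
n S' $    n , n $  match 'n'
S' $      , n $    output S' → , C S'
, C S' $  , n $    match ','
C S' $    n $      output C → n
n S' $    n $      match 'n'
S' $      $        output S' → ε
$         $        accept

The string is accepted.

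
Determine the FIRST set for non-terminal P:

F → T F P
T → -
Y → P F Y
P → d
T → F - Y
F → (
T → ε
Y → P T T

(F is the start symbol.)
To compute FIRST(P), examine every production with P on the left-hand side, reading each right-hand side left to right until a non-nullable symbol is reached.

From P → d:
  - d is a terminal: add 'd' and stop

Collecting: FIRST(P) = { 'd' }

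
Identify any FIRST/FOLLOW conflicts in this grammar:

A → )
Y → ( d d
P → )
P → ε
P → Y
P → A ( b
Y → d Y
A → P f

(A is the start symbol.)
Yes. P → A '(' b with FOLLOW(P) on { 'f' }

Nullable non-terminals: P.
FIRST sets used below: FIRST(Y) = { '(', 'd' }, FIRST(A) = { '(', ')', 'd', 'f' }

P: nullable alternative(s) P → ε; FOLLOW(P) = { 'f' }
  P → ): FIRST \ {ε} = { ')' } — disjoint from FOLLOW(P)
  P → ε: FIRST \ {ε} = { } — this is the only nullable alternative, skip
  P → Y: FIRST \ {ε} = { '(', 'd' } — disjoint from FOLLOW(P)
  P → A ( b: FIRST \ {ε} = { '(', ')', 'd', 'f' } — overlaps FOLLOW(P) on { 'f' }: CONFLICT

A, Y have no nullable alternative, so no FIRST/FOLLOW check is needed there.

So the grammar has 1 FIRST/FOLLOW conflict (marked CONFLICT above).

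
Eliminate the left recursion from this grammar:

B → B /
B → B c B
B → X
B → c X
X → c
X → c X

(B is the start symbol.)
B is directly left-recursive. The standard transformation for
  A → A α₁ | ... | A α_m | β₁ | ... | β_n
is
  A  → β₁ A' | ... | β_n A'
  A' → α₁ A' | ... | α_m A' | ε

B → X becomes B → X B'
B → c X becomes B → c X B'
B → B / becomes B' → / B'
B → B c B becomes B' → c B B'
Add B' → ε

Productions for other non-terminals are unchanged:
  X → c
  X → c X

Resulting grammar:
B → X B'
B → c X B'
B' → / B'
B' → c B B'
B' → ε
X → c
X → c X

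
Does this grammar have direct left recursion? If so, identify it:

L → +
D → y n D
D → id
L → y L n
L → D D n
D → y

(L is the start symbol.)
Direct left recursion occurs when N → N α for some non-terminal N (the right-hand side begins with the left-hand side itself).

L → +: starts with '+'
D → y n D: starts with y
D → id: starts with id
L → y L n: starts with y
L → D D n: starts with D
D → y: starts with y

No direct left recursion found.

Answer: No direct left recursion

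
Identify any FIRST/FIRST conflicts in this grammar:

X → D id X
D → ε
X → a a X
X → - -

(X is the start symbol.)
No FIRST/FIRST conflicts.

A FIRST/FIRST conflict occurs when two productions N → α and N → β for the same non-terminal have FIRST(α) ∩ FIRST(β) ≠ ∅ (with ε ∈ FIRST of a nullable right-hand side, so two nullable alternatives also conflict).

FIRST sets of the non-terminals at (or reachable through a nullable prefix from) the front of some alternative:
  FIRST(D) = { ε }

Productions for X:
  X → D id X: FIRST = { 'id' }
  X → a a X: FIRST = { 'a' }
  X → - -: FIRST = { '-' }
D has only one production, so no FIRST/FIRST conflict is possible there.

All alternatives of each non-terminal have pairwise disjoint FIRST sets.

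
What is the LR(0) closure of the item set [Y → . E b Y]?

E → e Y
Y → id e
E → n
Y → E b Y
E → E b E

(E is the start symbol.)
{ [E → . E b E], [E → . e Y], [E → . n], [Y → . E b Y] }

To compute CLOSURE, for each item [A → α.Bβ] where B is a non-terminal, add [B → .γ] for all productions B → γ; repeat for the newly added items until nothing changes.

Start with: [Y → . E b Y]
  [Y → . E b Y] has the dot before E: add [E → . e Y], [E → . n], [E → . E b E]
No further items can be added.

CLOSURE = { [E → . E b E], [E → . e Y], [E → . n], [Y → . E b Y] }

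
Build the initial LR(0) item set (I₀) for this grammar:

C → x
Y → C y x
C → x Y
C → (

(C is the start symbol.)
First, augment the grammar with C' → C
I₀ = CLOSURE({ [C' → . C] }):
  [C' → . C] has the dot before C: add [C → . x], [C → . x Y], [C → . (]
No further items can be added.

I₀ = { [C → . (], [C → . x Y], [C → . x], [C' → . C] }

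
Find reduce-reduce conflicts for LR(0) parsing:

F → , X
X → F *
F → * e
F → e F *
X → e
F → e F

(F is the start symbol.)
No reduce-reduce conflicts

A reduce-reduce conflict occurs when an LR(0) state has two complete items [A → α .] and [B → β .] — both call for a reduction, and with no lookahead the parser cannot choose between them.

Augment with F' → F and build the canonical LR(0) collection (I0 = CLOSURE({[F' → . F]}), then GOTO on every symbol after a dot until no new states appear). It has 12 states:
  I0: { [F → . * e], [F → . , X], [F → . e F *], [F → . e F], [F' → . F] }  — shift
  I1: { [F → * . e] }  — shift
  I2: { [F → , . X], [F → . * e], [F → . , X], [F → . e F *], [F → . e F], [X → . F *], [X → . e] }  — shift
  I3: { [F' → F .] }  — accept
  I4: { [F → . * e], [F → . , X], [F → . e F *], [F → . e F], [F → e . F *], [F → e . F] }  — shift
  I5: { [F → e F . *], [F → e F .] }  — shift, reduce
  I6: { [F → e F * .] }  — reduce
  I7: { [X → F . *] }  — shift
  I8: { [F → , X .] }  — reduce
  I9: { [F → . * e], [F → . , X], [F → . e F *], [F → . e F], [F → e . F *], [F → e . F], [X → e .] }  — shift, reduce
  I10: { [X → F * .] }  — reduce
  I11: { [F → * e .] }  — reduce

No state contains more than one complete item.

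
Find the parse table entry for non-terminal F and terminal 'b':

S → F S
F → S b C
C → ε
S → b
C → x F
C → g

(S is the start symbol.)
F → S b C

To find M[F, 'b'], we find productions for F where 'b' is in the predict set (PREDICT(N → α) = (FIRST(α) \ {ε}) ∪ (FOLLOW(N) if α ⇒* ε)).

Relevant sets:
  FIRST(S) = { 'b' }

F → S b C: PREDICT = { 'b' }
  'b' is in predict set, so this production goes in M[F, 'b']

M[F, 'b'] = F → S b C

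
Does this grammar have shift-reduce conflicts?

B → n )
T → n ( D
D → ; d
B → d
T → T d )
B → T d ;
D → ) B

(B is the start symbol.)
Augment with B' → B and build the canonical LR(0) collection (I0 = CLOSURE({[B' → . B]}), then GOTO on every symbol after a dot until no new states appear). It has 15 states:
  I0: { [B → . T d ;], [B → . d], [B → . n )], [B' → . B], [T → . T d )], [T → . n ( D] }  — shift
  I1: { [B' → B .] }  — accept
  I2: { [B → T . d ;], [T → T . d )] }  — shift
  I3: { [B → d .] }  — reduce
  I4: { [B → n . )], [T → n . ( D] }  — shift
  I5: { [D → . ) B], [D → . ; d], [T → n ( . D] }  — shift
  I6: { [B → n ) .] }  — reduce
  I7: { [B → . T d ;], [B → . d], [B → . n )], [D → ) . B], [T → . T d )], [T → . n ( D] }  — shift
  I8: { [D → ; . d] }  — shift
  I9: { [T → n ( D .] }  — reduce
  I10: { [D → ; d .] }  — reduce
  I11: { [D → ) B .] }  — reduce
  I12: { [B → T d . ;], [T → T d . )] }  — shift
  I13: { [T → T d ) .] }  — reduce
  I14: { [B → T d ; .] }  — reduce

No state contains both a complete item and a shift item.

Answer: No shift-reduce conflicts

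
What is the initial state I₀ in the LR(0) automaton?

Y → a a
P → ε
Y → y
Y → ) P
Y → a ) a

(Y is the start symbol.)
{ [Y → . ) P], [Y → . a ) a], [Y → . a a], [Y → . y], [Y' → . Y] }

First, augment the grammar with Y' → Y
I₀ = CLOSURE({ [Y' → . Y] }):
  [Y' → . Y] has the dot before Y: add [Y → . a a], [Y → . y], [Y → . ) P], [Y → . a ) a]
No further items can be added.

I₀ = { [Y → . ) P], [Y → . a ) a], [Y → . a a], [Y → . y], [Y' → . Y] }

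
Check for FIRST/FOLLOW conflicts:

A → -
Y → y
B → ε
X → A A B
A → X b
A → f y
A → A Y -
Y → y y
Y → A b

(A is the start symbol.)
No FIRST/FOLLOW conflicts.

Nullable non-terminals: B.
B has a nullable alternative but only one production, so nothing to check.

A, X, Y have no nullable alternative, so no FIRST/FOLLOW check is needed there.

No FIRST/FOLLOW conflicts found.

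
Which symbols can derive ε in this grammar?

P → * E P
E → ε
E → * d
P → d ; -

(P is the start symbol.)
ε-productions: E → ε
So E is immediately nullable.
No further non-terminal can be added: every production for the remaining non-terminals contains a terminal or a non-nullable non-terminal.
Nullable = { 'E' }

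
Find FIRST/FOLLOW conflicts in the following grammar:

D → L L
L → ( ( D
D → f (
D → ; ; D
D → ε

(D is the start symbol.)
Yes. D → L L with FOLLOW(D) on { '(' }

Nullable non-terminals: D.
FIRST sets used below: FIRST(L) = { '(' }

D: nullable alternative(s) D → ε; FOLLOW(D) = { $, '(' }
  D → L L: FIRST \ {ε} = { '(' } — overlaps FOLLOW(D) on { '(' }: CONFLICT
  D → f (: FIRST \ {ε} = { 'f' } — disjoint from FOLLOW(D)
  D → ; ; D: FIRST \ {ε} = { ';' } — disjoint from FOLLOW(D)
  D → ε: FIRST \ {ε} = { } — this is the only nullable alternative, skip

L has no nullable alternative, so no FIRST/FOLLOW check is needed there.

So the grammar has 1 FIRST/FOLLOW conflict (marked CONFLICT above).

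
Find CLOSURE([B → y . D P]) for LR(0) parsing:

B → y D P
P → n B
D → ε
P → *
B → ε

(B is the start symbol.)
Start with: [B → y . D P]
  [B → y . D P] has the dot before D: add [D → .]
No further items can be added.

CLOSURE = { [B → y . D P], [D → .] }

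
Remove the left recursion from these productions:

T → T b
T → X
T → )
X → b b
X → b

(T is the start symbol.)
T is directly left-recursive. The standard transformation for
  A → A α₁ | ... | A α_m | β₁ | ... | β_n
is
  A  → β₁ A' | ... | β_n A'
  A' → α₁ A' | ... | α_m A' | ε

T → X becomes T → X T'
T → ) becomes T → ) T'
T → T b becomes T' → b T'
Add T' → ε

Productions for other non-terminals are unchanged:
  X → b b
  X → b

Resulting grammar:
T → X T'
T → ) T'
T' → b T'
T' → ε
X → b b
X → b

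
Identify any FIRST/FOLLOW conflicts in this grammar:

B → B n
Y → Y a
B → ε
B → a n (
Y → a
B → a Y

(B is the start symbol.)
A FIRST/FOLLOW conflict occurs when a non-terminal N has a nullable alternative N → β (β ⇒* ε) and another alternative N → α with FIRST(α) ∩ FOLLOW(N) ≠ ∅: on such a lookahead the parser cannot decide between expanding α and letting N vanish via β.

Nullable non-terminals: B.
FIRST sets used below: FIRST(B) = { 'a', 'n', ε }

B: nullable alternative(s) B → ε; FOLLOW(B) = { $, 'n' }
  B → B n: FIRST \ {ε} = { 'a', 'n' } — overlaps FOLLOW(B) on { 'n' }: CONFLICT
  B → ε: FIRST \ {ε} = { } — this is the only nullable alternative, skip
  B → a n (: FIRST \ {ε} = { 'a' } — disjoint from FOLLOW(B)
  B → a Y: FIRST \ {ε} = { 'a' } — disjoint from FOLLOW(B)

Y has no nullable alternative, so no FIRST/FOLLOW check is needed there.

So the grammar has 1 FIRST/FOLLOW conflict (marked CONFLICT above).

Answer: Yes. B → B n with FOLLOW(B) on { 'n' }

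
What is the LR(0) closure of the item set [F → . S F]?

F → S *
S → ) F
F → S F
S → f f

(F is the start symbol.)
{ [F → . S F], [S → . ) F], [S → . f f] }

To compute CLOSURE, for each item [A → α.Bβ] where B is a non-terminal, add [B → .γ] for all productions B → γ; repeat for the newly added items until nothing changes.

Start with: [F → . S F]
  [F → . S F] has the dot before S: add [S → . ) F], [S → . f f]
No further items can be added.

CLOSURE = { [F → . S F], [S → . ) F], [S → . f f] }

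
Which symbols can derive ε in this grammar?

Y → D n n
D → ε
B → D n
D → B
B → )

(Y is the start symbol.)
A non-terminal is nullable if it can derive ε (the empty string): either it has an ε-production, or it has a production whose right-hand side consists entirely of nullable non-terminals.

ε-productions: D → ε
So D is immediately nullable.
No further non-terminal can be added: every production for the remaining non-terminals contains a terminal or a non-nullable non-terminal.
Nullable = { 'D' }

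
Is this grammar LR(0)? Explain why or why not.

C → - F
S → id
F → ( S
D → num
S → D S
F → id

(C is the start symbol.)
Yes, the grammar is LR(0)

Augment with C' → C and build the canonical LR(0) collection (I0 = CLOSURE({[C' → . C]}), then GOTO on every symbol after a dot until no new states appear). It has 11 states:
  I0: { [C → . - F], [C' → . C] }  — shift
  I1: { [C → - . F], [F → . ( S], [F → . id] }  — shift
  I2: { [C' → C .] }  — accept
  I3: { [D → . num], [F → ( . S], [S → . D S], [S → . id] }  — shift
  I4: { [C → - F .] }  — reduce
  I5: { [F → id .] }  — reduce
  I6: { [D → . num], [S → . D S], [S → . id], [S → D . S] }  — shift
  I7: { [F → ( S .] }  — reduce
  I8: { [S → id .] }  — reduce
  I9: { [D → num .] }  — reduce
  I10: { [S → D S .] }  — reduce

Every state is either a pure shift/goto state or contains exactly one complete item and nothing to shift — no conflicts. The grammar is LR(0).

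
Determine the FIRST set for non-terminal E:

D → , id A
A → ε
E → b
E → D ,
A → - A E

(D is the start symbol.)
{ ',', 'b' }

To compute FIRST(E), examine every production with E on the left-hand side, reading each right-hand side left to right until a non-nullable symbol is reached.

FIRST sets of the other non-terminals involved (by the same procedure, iterated to a fixed point):
  FIRST(D) = { ',' }

From E → b:
  - b is a terminal: add 'b' and stop
From E → D ,:
  - D is a non-terminal: add FIRST(D) \ {ε} = { ',' }
    D is not nullable, so stop

Collecting: FIRST(E) = { ',', 'b' }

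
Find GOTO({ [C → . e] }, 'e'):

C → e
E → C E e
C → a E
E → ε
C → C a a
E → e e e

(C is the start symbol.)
{ [C → e .] }

GOTO(I, 'e') = CLOSURE({ [A → αX.β] : [A → α.Xβ] ∈ I, X = 'e' })

Items with dot before 'e', with the dot advanced:
  [C → . e] → [C → e .]
Closure adds nothing (no advanced item has the dot before a non-terminal).

GOTO = { [C → e .] }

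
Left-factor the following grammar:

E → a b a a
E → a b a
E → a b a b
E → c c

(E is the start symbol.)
E → a b a E'
E' → a
E' → ε
E' → b
E → c c

Left-factoring transforms A → αβ₁ | αβ₂ into A → αA' and A' → β₁ | β₂
(α is the longest common prefix among the alternatives). Repeat until
no nonterminal has two alternatives with a common prefix.

Round 1: E has alternatives sharing prefix 'a b a'. Introduce E': E → a b a E'
  Add: E' → a
  Add: E' → ε
  Add: E' → b

No remaining common prefixes — done.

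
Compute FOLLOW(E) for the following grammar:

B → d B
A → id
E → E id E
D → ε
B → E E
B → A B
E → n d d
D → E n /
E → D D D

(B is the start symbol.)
To compute FOLLOW(E), find every occurrence of E on a right-hand side N → α E β: add FIRST(β) \ {ε}, and if β is empty or nullable also add FOLLOW(N). Iterate to a fixed point.

In E → E id E: E is followed by id E, add FIRST(id E) \ {ε} = { 'id' }
In E → E id E: E is at the end; this adds FOLLOW(E) to itself — nothing new
In B → E E: E is followed by E, add FIRST(E) \ {ε} = { 'id', 'n' }
  E is nullable, so also add FOLLOW(B)
In B → E E: E is at the end, add FOLLOW(B)
In D → E n /: E is followed by n '/', add FIRST(n '/') \ {ε} = { 'n' }

The FOLLOW sets referred to above (computed the same way, to a fixed point):
  FOLLOW(B) = { $ }

Taking the union: FOLLOW(E) = { $, 'id', 'n' }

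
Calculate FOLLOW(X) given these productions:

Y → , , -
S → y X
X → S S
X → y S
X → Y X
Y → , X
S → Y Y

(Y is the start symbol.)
{ $, ',', 'y' }

To compute FOLLOW(X), find every occurrence of X on a right-hand side N → α X β: add FIRST(β) \ {ε}, and if β is empty or nullable also add FOLLOW(N). Iterate to a fixed point.

In S → y X: X is at the end, add FOLLOW(S)
In X → Y X: X is at the end; this adds FOLLOW(X) to itself — nothing new
In Y → , X: X is at the end, add FOLLOW(Y)

The FOLLOW sets referred to above (computed the same way, to a fixed point):
  FOLLOW(S) = { $, ',', 'y' }
  FOLLOW(Y) = { $, ',', 'y' }

Taking the union: FOLLOW(X) = { $, ',', 'y' }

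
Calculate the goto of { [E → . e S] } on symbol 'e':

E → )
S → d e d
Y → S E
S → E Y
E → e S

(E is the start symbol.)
{ [E → . )], [E → . e S], [E → e . S], [S → . E Y], [S → . d e d] }

GOTO(I, 'e') = CLOSURE({ [A → αX.β] : [A → α.Xβ] ∈ I, X = 'e' })

Items with dot before 'e', with the dot advanced:
  [E → . e S] → [E → e . S]
Closure of the advanced items:
  [E → e . S] has the dot before S: add [S → . d e d], [S → . E Y]
  [S → . E Y] has the dot before E: add [E → . )], [E → . e S]

GOTO = { [E → . )], [E → . e S], [E → e . S], [S → . E Y], [S → . d e d] }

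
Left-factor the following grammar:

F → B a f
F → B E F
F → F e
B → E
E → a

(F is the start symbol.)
F → B F'
F' → a f
F' → E F
F → F e
B → E
E → a

Left-factoring transforms A → αβ₁ | αβ₂ into A → αA' and A' → β₁ | β₂
(α is the longest common prefix among the alternatives). Repeat until
no nonterminal has two alternatives with a common prefix.

Round 1: F has alternatives sharing prefix 'B'. Introduce F': F → B F'
  Add: F' → a f
  Add: F' → E F

No remaining common prefixes — done.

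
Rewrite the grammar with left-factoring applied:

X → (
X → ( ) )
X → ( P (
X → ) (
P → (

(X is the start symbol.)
X → ( X'
X' → ε
X' → ) )
X' → P (
X → ) (
P → (

Left-factoring transforms A → αβ₁ | αβ₂ into A → αA' and A' → β₁ | β₂
(α is the longest common prefix among the alternatives). Repeat until
no nonterminal has two alternatives with a common prefix.

Round 1: X has alternatives sharing prefix '('. Introduce X': X → ( X'
  Add: X' → ε
  Add: X' → ) )
  Add: X' → P (

No remaining common prefixes — done.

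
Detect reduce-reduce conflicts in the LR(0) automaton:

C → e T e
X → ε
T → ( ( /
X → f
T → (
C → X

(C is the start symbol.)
Augment with C' → C and build the canonical LR(0) collection (I0 = CLOSURE({[C' → . C]}), then GOTO on every symbol after a dot until no new states appear). It has 10 states:
  I0: { [C → . X], [C → . e T e], [C' → . C], [X → . f], [X → .] }  — shift, reduce
  I1: { [C' → C .] }  — accept
  I2: { [C → X .] }  — reduce
  I3: { [C → e . T e], [T → . ( ( /], [T → . (] }  — shift
  I4: { [X → f .] }  — reduce
  I5: { [T → ( . ( /], [T → ( .] }  — shift, reduce
  I6: { [C → e T . e] }  — shift
  I7: { [C → e T e .] }  — reduce
  I8: { [T → ( ( . /] }  — shift
  I9: { [T → ( ( / .] }  — reduce

No state contains more than one complete item.

Answer: No reduce-reduce conflicts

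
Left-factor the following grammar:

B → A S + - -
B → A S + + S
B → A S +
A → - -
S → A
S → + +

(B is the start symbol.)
Left-factoring transforms A → αβ₁ | αβ₂ into A → αA' and A' → β₁ | β₂
(α is the longest common prefix among the alternatives). Repeat until
no nonterminal has two alternatives with a common prefix.

Round 1: B has alternatives sharing prefix 'A S +'. Introduce B': B → A S + B'
  Add: B' → - -
  Add: B' → + S
  Add: B' → ε

No remaining common prefixes — done.

Resulting grammar:
B → A S + B'
B' → - -
B' → + S
B' → ε
A → - -
S → A
S → + +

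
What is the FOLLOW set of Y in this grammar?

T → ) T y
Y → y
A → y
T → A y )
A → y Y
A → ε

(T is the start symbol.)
To compute FOLLOW(Y), find every occurrence of Y on a right-hand side N → α Y β: add FIRST(β) \ {ε}, and if β is empty or nullable also add FOLLOW(N). Iterate to a fixed point.

In A → y Y: Y is at the end, add FOLLOW(A)

The FOLLOW sets referred to above (computed the same way, to a fixed point):
  FOLLOW(A) = { 'y' }

Taking the union: FOLLOW(Y) = { 'y' }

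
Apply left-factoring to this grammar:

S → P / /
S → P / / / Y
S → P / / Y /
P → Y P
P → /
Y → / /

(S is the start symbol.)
Left-factoring transforms A → αβ₁ | αβ₂ into A → αA' and A' → β₁ | β₂
(α is the longest common prefix among the alternatives). Repeat until
no nonterminal has two alternatives with a common prefix.

Round 1: S has alternatives sharing prefix 'P / /'. Introduce S': S → P / / S'
  Add: S' → ε
  Add: S' → / Y
  Add: S' → Y /

No remaining common prefixes — done.

Resulting grammar:
S → P / / S'
S' → ε
S' → / Y
S' → Y /
P → Y P
P → /
Y → / /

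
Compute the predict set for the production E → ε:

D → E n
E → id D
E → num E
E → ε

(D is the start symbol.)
PREDICT(E → ε) = (FIRST(RHS) \ {ε}) ∪ (FOLLOW(E) if ε ∈ FIRST(RHS), i.e. RHS ⇒* ε)
The right-hand side is ε (FIRST(ε) = { ε }), so the predict set is FOLLOW(E) = { 'n' }
PREDICT(E → ε) = { 'n' }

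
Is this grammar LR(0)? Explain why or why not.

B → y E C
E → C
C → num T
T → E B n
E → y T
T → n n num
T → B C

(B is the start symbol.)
Yes, the grammar is LR(0)

A grammar is LR(0) if no state in the canonical LR(0) collection has:
  - both a shift item (dot before a terminal) and a complete item (shift-reduce conflict), or
  - two or more complete items (reduce-reduce conflict; the accept item [B' → B .] counts as a complete item here).

Augment with B' → B and build the canonical LR(0) collection (I0 = CLOSURE({[B' → . B]}), then GOTO on every symbol after a dot until no new states appear). It has 20 states:
  I0: { [B → . y E C], [B' → . B] }  — shift
  I1: { [B' → B .] }  — accept
  I2: { [B → y . E C], [C → . num T], [E → . C], [E → . y T] }  — shift
  I3: { [E → C .] }  — reduce
  I4: { [B → y E . C], [C → . num T] }  — shift
  I5: { [B → . y E C], [C → . num T], [C → num . T], [E → . C], [E → . y T], [T → . B C], [T → . E B n], [T → . n n num] }  — shift
  I6: { [B → . y E C], [C → . num T], [E → . C], [E → . y T], [E → y . T], [T → . B C], [T → . E B n], [T → . n n num] }  — shift
  I7: { [C → . num T], [T → B . C] }  — shift
  I8: { [B → . y E C], [T → E . B n] }  — shift
  I9: { [E → y T .] }  — reduce
  I10: { [T → n . n num] }  — shift
  I11: { [B → . y E C], [B → y . E C], [C → . num T], [E → . C], [E → . y T], [E → y . T], [T → . B C], [T → . E B n], [T → . n n num] }  — shift
  I12: { [B → . y E C], [B → y E . C], [C → . num T], [T → E . B n] }  — shift
  I13: { [T → E B . n] }  — shift
  I14: { [B → y E C .] }  — reduce
  I15: { [T → E B n .] }  — reduce
  I16: { [T → n n . num] }  — shift
  I17: { [T → n n num .] }  — reduce
  I18: { [T → B C .] }  — reduce
  I19: { [C → num T .] }  — reduce

Every state is either a pure shift/goto state or contains exactly one complete item and nothing to shift — no conflicts. The grammar is LR(0).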